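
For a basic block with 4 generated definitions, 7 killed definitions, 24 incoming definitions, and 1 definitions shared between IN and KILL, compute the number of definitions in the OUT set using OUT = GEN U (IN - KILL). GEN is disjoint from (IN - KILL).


IN - KILL: 24 - 1 = 23 surviving definitions
OUT = GEN + surviving = 4 + 23 = 27

27


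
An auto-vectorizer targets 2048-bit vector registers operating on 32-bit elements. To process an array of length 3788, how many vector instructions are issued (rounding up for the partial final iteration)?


Width = 2048 / 32 = 64 elements per vector op
Iterations = ceil(3788 / 64) = 60

60


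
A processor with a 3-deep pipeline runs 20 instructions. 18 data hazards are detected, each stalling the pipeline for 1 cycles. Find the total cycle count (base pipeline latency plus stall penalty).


Base cycles = 3 + 20 - 1 = 22
Total stalls = 18 * 1 = 18
Total = 22 + 18 = 40

40


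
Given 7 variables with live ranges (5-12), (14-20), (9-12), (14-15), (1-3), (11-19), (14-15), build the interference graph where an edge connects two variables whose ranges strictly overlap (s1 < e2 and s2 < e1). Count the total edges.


Check all pairs for overlapping intervals.
Two intervals (s1,e1) and (s2,e2) overlap if s1 < e2 and s2 < e1.
v0 (5-12) vs v1..v6: overlaps v2, v5 -> 2
v1 (14-20) vs v2..v6: overlaps v3, v5, v6 -> 3
v2 (9-12) vs v3..v6: overlaps v5 -> 1
v3 (14-15) vs v4..v6: overlaps v5, v6 -> 2
v4 (1-3) vs v5..v6: overlaps none -> 0
v5 (11-19) vs v6: overlaps v6 -> 1
Total overlapping pairs = 2 + 3 + 1 + 2 + 0 + 1 = 9

9


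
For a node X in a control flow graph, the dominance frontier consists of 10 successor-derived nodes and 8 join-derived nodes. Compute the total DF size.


DF(X) = direct successor contributions + join point contributions
= 10 + 8 = 18

18


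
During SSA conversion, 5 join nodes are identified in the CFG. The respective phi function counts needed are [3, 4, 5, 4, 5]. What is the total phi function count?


Total phi functions = sum of phi functions at each join node
= 3 + 4 + 5 + 4 + 5 = 21

21


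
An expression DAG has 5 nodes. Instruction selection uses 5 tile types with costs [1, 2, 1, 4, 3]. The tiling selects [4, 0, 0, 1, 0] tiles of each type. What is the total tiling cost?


Total cost = sum(count_i * cost_i)
= 4*1 + 0*2 + 0*1 + 1*4 + 0*3
= 8

8


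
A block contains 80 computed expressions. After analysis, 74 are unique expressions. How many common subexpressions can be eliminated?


CSE count = total expressions - unique expressions
= 80 - 74 = 6

6


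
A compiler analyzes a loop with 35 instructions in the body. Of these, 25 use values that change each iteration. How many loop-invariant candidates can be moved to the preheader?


Invariant candidates = total - loop-dependent
= 35 - 25 = 10

10


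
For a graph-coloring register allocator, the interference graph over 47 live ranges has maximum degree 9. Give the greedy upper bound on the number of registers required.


Greedy coloring never needs more than (max_degree + 1) colors: when coloring a vertex, at most max_degree neighbors are already colored.
Upper bound = 9 + 1 = 10

10


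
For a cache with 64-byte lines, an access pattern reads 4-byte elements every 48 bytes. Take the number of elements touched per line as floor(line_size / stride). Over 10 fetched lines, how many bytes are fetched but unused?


Elements per line = floor(64 / 48) = 1
Bytes used per line = 1 * 4 = 4
Wasted per line = 64 - 4 = 60
Total wasted = 60 * 10 = 600

600


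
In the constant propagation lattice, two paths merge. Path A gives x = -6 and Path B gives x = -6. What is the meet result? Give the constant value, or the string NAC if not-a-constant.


Meet operation: if both paths give the same constant, result is that constant; if they differ, result is NAC (not-a-constant).
Path A: -6, Path B: -6 -> equal
Result: constant -> -6

-6


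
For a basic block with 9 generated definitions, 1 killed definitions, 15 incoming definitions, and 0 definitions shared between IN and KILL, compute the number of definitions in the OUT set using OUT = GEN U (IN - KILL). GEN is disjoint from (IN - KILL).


IN - KILL: 15 - 0 = 15 surviving definitions
OUT = GEN + surviving = 9 + 15 = 24

24


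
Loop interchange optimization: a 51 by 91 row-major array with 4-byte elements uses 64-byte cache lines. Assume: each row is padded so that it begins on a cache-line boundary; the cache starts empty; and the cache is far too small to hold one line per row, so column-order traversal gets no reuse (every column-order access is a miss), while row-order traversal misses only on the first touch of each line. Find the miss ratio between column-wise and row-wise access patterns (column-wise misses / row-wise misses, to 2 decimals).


Each row occupies 91 * 4 = 364 bytes and starts on a line boundary, so it spans ceil(364 / 64) = 6 cache lines.
Row-major traversal misses (one per line touched): 51 * ceil(91 * 4 / 64) = 306
Column-major traversal misses (no reuse, every access misses): 51 * 91 = 4641
Ratio = 4641 / 306 = 15.17

15.17


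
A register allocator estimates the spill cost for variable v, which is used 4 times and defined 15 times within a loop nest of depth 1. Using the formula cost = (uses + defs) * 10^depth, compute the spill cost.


uses + defs = 4 + 15 = 19
10^1 = 10
Spill cost = 19 * 10 = 190

190


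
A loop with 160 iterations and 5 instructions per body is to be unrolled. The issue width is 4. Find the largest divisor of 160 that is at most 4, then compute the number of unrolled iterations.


Largest divisor of 160 <= 4 is 4
New iterations = 160 / 4 = 40

40


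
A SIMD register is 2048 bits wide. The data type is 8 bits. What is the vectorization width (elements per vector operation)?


Width = SIMD bits / data type bits
= 2048 / 8 = 256

256


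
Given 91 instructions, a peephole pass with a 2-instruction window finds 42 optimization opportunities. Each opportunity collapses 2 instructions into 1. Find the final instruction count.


Each match removes 1 instructions.
Total removed = 42 * 1 = 42
Remaining = 91 - 42 = 49

49


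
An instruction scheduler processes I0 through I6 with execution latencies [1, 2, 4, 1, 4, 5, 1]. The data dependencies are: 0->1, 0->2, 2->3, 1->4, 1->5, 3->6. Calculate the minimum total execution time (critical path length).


Compute longest path through dependency graph: dist(Ik) = max over predecessors of dist + latency(Ik).
dist(I0) = latency 1 = 1
dist(I1) = dist(I0) + 2 = 1 + 2 = 3
dist(I2) = dist(I0) + 4 = 1 + 4 = 5
dist(I3) = dist(I2) + 1 = 5 + 1 = 6
dist(I4) = dist(I1) + 4 = 3 + 4 = 7
dist(I5) = dist(I1) + 5 = 3 + 5 = 8
dist(I6) = dist(I3) + 1 = 6 + 1 = 7
Critical path = max dist = 8

8


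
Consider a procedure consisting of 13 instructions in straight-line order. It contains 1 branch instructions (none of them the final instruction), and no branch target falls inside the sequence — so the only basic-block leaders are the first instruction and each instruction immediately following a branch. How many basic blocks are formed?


With no in-sequence branch targets, the leaders are the first instruction plus the instruction after each branch.
Number of basic blocks = branches + 1
= 1 + 1 = 2

2


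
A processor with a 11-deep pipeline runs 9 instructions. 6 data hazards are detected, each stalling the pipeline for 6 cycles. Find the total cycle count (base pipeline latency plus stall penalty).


Base cycles = 11 + 9 - 1 = 19
Total stalls = 6 * 6 = 36
Total = 19 + 36 = 55

55


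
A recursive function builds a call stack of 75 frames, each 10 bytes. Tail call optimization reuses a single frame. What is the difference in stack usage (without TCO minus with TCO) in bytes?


Without TCO: 75 * 10 = 750 bytes
With TCO: reuse 1 frame = 10 bytes
Savings = 750 - 10 = 740

740


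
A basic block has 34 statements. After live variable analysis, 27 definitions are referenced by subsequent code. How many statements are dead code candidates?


Dead code = total statements - live definitions
= 34 - 27 = 7

7


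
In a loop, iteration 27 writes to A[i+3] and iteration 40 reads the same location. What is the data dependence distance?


Distance = read iteration - write iteration
= 40 - 27 = 13

13


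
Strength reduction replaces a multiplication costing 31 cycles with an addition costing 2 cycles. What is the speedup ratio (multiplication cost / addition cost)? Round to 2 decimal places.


Ratio = mult_cost / add_cost = 31 / 2 = 15.5

15.5


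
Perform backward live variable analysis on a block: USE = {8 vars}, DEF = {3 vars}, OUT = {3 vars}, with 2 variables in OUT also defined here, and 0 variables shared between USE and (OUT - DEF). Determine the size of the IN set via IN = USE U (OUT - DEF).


OUT - DEF: 3 - 2 = 1
|IN| = |USE| + |OUT - DEF| - |USE ∩ (OUT - DEF)| = 8 + 1 - 0 = 9

9


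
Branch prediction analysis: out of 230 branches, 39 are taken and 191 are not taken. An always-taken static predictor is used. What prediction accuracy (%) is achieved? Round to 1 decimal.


Predictor: always-taken
Correct predictions = 39
Accuracy = 39 / 230 * 100 = 17.0%

17.0


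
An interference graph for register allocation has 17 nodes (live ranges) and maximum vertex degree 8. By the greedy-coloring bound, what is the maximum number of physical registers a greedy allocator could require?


Greedy coloring never needs more than (max_degree + 1) colors: when coloring a vertex, at most max_degree neighbors are already colored.
Upper bound = 8 + 1 = 9

9


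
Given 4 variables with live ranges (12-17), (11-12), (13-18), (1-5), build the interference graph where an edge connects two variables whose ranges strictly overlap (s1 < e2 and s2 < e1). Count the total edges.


Check all pairs for overlapping intervals.
Two intervals (s1,e1) and (s2,e2) overlap if s1 < e2 and s2 < e1.
v0 (12-17) vs v1..v3: overlaps v2 -> 1
v1 (11-12) vs v2..v3: overlaps none -> 0
v2 (13-18) vs v3: overlaps none -> 0
Total overlapping pairs = 1 + 0 + 0 = 1

1


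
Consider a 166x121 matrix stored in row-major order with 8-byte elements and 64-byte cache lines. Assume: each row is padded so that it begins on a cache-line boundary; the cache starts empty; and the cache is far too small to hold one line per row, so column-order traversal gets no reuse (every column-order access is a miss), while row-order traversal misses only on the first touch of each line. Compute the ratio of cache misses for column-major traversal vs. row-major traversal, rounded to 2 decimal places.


Each row occupies 121 * 8 = 968 bytes and starts on a line boundary, so it spans ceil(968 / 64) = 16 cache lines.
Row-major traversal misses (one per line touched): 166 * ceil(121 * 8 / 64) = 2656
Column-major traversal misses (no reuse, every access misses): 166 * 121 = 20086
Ratio = 20086 / 2656 = 7.56

7.56


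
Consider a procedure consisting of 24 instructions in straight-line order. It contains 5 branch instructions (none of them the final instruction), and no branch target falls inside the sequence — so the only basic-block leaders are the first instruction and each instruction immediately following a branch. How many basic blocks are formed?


With no in-sequence branch targets, the leaders are the first instruction plus the instruction after each branch.
Number of basic blocks = branches + 1
= 5 + 1 = 6

6


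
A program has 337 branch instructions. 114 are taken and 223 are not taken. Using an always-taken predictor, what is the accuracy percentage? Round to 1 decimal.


Predictor: always-taken
Correct predictions = 114
Accuracy = 114 / 337 * 100 = 33.8%

33.8


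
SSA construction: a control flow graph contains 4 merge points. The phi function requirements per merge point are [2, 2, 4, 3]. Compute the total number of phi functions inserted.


Total phi functions = sum of phi functions at each join node
= 2 + 2 + 4 + 3 = 11

11


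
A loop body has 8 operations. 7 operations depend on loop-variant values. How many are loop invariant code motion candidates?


Invariant candidates = total - loop-dependent
= 8 - 7 = 1

1


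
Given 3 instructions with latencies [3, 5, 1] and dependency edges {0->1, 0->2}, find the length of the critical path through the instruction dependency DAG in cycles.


Compute longest path through dependency graph: dist(Ik) = max over predecessors of dist + latency(Ik).
dist(I0) = latency 3 = 3
dist(I1) = dist(I0) + 5 = 3 + 5 = 8
dist(I2) = dist(I0) + 1 = 3 + 1 = 4
Critical path = max dist = 8

8


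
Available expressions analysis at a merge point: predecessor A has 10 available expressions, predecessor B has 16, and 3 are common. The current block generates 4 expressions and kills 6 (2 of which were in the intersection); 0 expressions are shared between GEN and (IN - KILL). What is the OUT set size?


IN = intersection of predecessors = 3
IN - KILL = 3 - 2 = 1
|OUT| = |GEN| + |IN - KILL| - |GEN ∩ (IN - KILL)| = 4 + 1 - 0 = 5

5


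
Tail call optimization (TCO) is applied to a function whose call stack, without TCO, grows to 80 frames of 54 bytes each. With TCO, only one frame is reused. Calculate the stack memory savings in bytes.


Without TCO: 80 * 54 = 4320 bytes
With TCO: reuse 1 frame = 54 bytes
Savings = 4320 - 54 = 4266

4266


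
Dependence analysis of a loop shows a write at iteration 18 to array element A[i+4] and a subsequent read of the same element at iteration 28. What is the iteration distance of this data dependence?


Distance = read iteration - write iteration
= 28 - 18 = 10

10


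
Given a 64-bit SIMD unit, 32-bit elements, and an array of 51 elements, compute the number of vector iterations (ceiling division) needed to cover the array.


Width = 64 / 32 = 2 elements per vector op
Iterations = ceil(51 / 2) = 26

26


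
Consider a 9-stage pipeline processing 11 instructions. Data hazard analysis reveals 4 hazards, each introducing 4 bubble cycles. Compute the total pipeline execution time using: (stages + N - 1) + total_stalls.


Base cycles = 9 + 11 - 1 = 19
Total stalls = 4 * 4 = 16
Total = 19 + 16 = 35

35


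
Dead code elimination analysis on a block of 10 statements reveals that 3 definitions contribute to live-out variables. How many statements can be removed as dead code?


Dead code = total statements - live definitions
= 10 - 3 = 7

7


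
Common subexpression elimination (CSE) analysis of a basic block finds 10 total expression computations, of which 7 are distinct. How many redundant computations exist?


CSE count = total expressions - unique expressions
= 10 - 7 = 3

3


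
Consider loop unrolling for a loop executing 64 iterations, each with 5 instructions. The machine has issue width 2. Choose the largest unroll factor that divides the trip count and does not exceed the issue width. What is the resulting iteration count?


Largest divisor of 64 <= 2 is 2
New iterations = 64 / 2 = 32

32


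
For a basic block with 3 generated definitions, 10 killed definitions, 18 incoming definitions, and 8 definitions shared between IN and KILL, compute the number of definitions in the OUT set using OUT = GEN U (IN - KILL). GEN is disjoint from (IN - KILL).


IN - KILL: 18 - 8 = 10 surviving definitions
OUT = GEN + surviving = 3 + 10 = 13

13


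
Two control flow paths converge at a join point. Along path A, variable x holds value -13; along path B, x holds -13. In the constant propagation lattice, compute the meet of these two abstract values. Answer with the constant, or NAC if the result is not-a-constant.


Meet operation: if both paths give the same constant, result is that constant; if they differ, result is NAC (not-a-constant).
Path A: -13, Path B: -13 -> equal
Result: constant -> -13

-13


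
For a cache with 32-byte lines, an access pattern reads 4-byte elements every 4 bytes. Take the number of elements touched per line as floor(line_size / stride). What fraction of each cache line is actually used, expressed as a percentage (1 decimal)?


Elements per cache line = floor(32 / 4) = 8
Bytes used = 8 * 4 = 32
Utilization = 32 / 32 * 100 = 100.0%

100.0


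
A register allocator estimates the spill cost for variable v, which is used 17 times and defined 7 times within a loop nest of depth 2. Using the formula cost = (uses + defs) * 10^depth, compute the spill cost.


uses + defs = 17 + 7 = 24
10^2 = 100
Spill cost = 24 * 100 = 2400

2400


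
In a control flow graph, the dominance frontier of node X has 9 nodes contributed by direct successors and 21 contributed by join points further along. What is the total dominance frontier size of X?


DF(X) = direct successor contributions + join point contributions
= 9 + 21 = 30

30


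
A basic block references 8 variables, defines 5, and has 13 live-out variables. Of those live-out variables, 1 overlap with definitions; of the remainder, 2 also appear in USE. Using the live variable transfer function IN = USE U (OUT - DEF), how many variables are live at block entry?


OUT - DEF: 13 - 1 = 12
|IN| = |USE| + |OUT - DEF| - |USE ∩ (OUT - DEF)| = 8 + 12 - 2 = 18

18


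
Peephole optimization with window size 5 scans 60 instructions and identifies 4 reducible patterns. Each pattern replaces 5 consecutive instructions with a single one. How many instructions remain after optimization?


Each match removes 4 instructions.
Total removed = 4 * 4 = 16
Remaining = 60 - 16 = 44

44


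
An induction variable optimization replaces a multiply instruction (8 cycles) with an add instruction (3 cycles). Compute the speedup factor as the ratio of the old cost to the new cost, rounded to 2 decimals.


Ratio = mult_cost / add_cost = 8 / 3 = 2.67

2.67


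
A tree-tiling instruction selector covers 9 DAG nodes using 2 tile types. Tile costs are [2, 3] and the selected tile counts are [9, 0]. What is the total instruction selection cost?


Total cost = sum(count_i * cost_i)
= 9*2 + 0*3
= 18

18


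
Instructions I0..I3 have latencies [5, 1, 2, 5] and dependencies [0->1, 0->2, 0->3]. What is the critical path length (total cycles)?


Compute longest path through dependency graph: dist(Ik) = max over predecessors of dist + latency(Ik).
dist(I0) = latency 5 = 5
dist(I1) = dist(I0) + 1 = 5 + 1 = 6
dist(I2) = dist(I0) + 2 = 5 + 2 = 7
dist(I3) = dist(I0) + 5 = 5 + 5 = 10
Critical path = max dist = 10

10


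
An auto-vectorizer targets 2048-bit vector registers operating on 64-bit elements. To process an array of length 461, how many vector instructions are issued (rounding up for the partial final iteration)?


Width = 2048 / 64 = 32 elements per vector op
Iterations = ceil(461 / 32) = 15

15


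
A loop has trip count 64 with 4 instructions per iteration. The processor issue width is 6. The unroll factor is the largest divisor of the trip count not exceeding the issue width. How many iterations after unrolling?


Largest divisor of 64 <= 6 is 4
New iterations = 64 / 4 = 16

16


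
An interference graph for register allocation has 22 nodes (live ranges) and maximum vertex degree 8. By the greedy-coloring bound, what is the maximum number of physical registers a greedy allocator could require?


Greedy coloring never needs more than (max_degree + 1) colors: when coloring a vertex, at most max_degree neighbors are already colored.
Upper bound = 8 + 1 = 9

9


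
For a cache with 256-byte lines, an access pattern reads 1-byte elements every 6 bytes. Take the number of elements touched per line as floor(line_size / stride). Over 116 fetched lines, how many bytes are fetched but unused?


Elements per line = floor(256 / 6) = 42
Bytes used per line = 42 * 1 = 42
Wasted per line = 256 - 42 = 214
Total wasted = 214 * 116 = 24824

24824


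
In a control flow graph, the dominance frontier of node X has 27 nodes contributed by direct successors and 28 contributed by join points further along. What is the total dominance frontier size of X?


DF(X) = direct successor contributions + join point contributions
= 27 + 28 = 55

55


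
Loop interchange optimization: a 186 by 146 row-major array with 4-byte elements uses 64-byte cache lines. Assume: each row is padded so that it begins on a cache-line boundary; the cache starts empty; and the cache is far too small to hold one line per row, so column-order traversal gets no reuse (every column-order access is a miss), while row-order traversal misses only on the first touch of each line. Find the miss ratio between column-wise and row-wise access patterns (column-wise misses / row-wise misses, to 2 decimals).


Each row occupies 146 * 4 = 584 bytes and starts on a line boundary, so it spans ceil(584 / 64) = 10 cache lines.
Row-major traversal misses (one per line touched): 186 * ceil(146 * 4 / 64) = 1860
Column-major traversal misses (no reuse, every access misses): 186 * 146 = 27156
Ratio = 27156 / 1860 = 14.6

14.6


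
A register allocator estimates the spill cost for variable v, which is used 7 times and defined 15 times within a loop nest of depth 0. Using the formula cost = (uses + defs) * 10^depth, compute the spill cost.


uses + defs = 7 + 15 = 22
10^0 = 1
Spill cost = 22 * 1 = 22

22


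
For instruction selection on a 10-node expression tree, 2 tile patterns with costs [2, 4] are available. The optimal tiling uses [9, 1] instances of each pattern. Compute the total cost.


Total cost = sum(count_i * cost_i)
= 9*2 + 1*4
= 22

22


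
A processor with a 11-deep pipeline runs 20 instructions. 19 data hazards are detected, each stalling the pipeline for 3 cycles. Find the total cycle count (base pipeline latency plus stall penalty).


Base cycles = 11 + 20 - 1 = 30
Total stalls = 19 * 3 = 57
Total = 30 + 57 = 87

87


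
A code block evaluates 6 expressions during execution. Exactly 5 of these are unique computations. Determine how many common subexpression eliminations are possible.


CSE count = total expressions - unique expressions
= 6 - 5 = 1

1


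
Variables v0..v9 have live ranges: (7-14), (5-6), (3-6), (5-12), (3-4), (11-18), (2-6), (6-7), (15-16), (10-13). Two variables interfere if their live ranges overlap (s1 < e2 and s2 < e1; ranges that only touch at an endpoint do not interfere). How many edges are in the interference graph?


Check all pairs for overlapping intervals.
Two intervals (s1,e1) and (s2,e2) overlap if s1 < e2 and s2 < e1.
v0 (7-14) vs v1..v9: overlaps v3, v5, v9 -> 3
v1 (5-6) vs v2..v9: overlaps v2, v3, v6 -> 3
v2 (3-6) vs v3..v9: overlaps v3, v4, v6 -> 3
v3 (5-12) vs v4..v9: overlaps v5, v6, v7, v9 -> 4
v4 (3-4) vs v5..v9: overlaps v6 -> 1
v5 (11-18) vs v6..v9: overlaps v8, v9 -> 2
v6 (2-6) vs v7..v9: overlaps none -> 0
v7 (6-7) vs v8..v9: overlaps none -> 0
v8 (15-16) vs v9: overlaps none -> 0
Total overlapping pairs = 3 + 3 + 3 + 4 + 1 + 2 + 0 + 0 + 0 = 16

16


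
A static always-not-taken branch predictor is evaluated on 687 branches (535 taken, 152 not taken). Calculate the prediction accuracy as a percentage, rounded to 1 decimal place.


Predictor: always-not-taken
Correct predictions = 152
Accuracy = 152 / 687 * 100 = 22.1%

22.1


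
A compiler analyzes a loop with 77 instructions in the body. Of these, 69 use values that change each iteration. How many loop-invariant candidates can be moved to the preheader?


Invariant candidates = total - loop-dependent
= 77 - 69 = 8

8


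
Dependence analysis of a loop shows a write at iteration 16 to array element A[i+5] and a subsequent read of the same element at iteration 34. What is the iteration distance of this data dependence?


Distance = read iteration - write iteration
= 34 - 16 = 18

18


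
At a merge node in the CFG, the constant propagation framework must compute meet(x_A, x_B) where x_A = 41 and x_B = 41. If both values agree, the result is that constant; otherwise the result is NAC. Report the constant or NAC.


Meet operation: if both paths give the same constant, result is that constant; if they differ, result is NAC (not-a-constant).
Path A: 41, Path B: 41 -> equal
Result: constant -> 41

41


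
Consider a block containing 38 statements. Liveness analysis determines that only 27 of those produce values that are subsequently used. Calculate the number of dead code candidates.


Dead code = total statements - live definitions
= 38 - 27 = 11

11


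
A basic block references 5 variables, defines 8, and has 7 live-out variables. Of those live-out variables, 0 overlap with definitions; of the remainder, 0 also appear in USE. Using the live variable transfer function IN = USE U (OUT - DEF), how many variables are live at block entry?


OUT - DEF: 7 - 0 = 7
|IN| = |USE| + |OUT - DEF| - |USE ∩ (OUT - DEF)| = 5 + 7 - 0 = 12

12


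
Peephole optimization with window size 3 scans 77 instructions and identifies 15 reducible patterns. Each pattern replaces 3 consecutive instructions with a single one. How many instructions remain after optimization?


Each match removes 2 instructions.
Total removed = 15 * 2 = 30
Remaining = 77 - 30 = 47

47


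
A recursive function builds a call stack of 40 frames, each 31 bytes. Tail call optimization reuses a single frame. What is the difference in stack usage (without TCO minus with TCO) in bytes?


Without TCO: 40 * 31 = 1240 bytes
With TCO: reuse 1 frame = 31 bytes
Savings = 1240 - 31 = 1209

1209


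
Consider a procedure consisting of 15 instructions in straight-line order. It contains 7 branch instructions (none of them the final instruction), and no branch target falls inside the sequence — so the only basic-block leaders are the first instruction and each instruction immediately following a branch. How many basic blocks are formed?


With no in-sequence branch targets, the leaders are the first instruction plus the instruction after each branch.
Number of basic blocks = branches + 1
= 7 + 1 = 8

8


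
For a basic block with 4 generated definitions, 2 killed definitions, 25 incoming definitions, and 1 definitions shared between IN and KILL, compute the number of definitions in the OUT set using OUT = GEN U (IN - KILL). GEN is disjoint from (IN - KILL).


IN - KILL: 25 - 1 = 24 surviving definitions
OUT = GEN + surviving = 4 + 24 = 28

28


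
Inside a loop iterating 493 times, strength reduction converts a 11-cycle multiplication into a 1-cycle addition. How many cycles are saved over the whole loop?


Per-iteration saving = 11 - 1 = 10
Total saved = 493 * 10 = 4930

4930


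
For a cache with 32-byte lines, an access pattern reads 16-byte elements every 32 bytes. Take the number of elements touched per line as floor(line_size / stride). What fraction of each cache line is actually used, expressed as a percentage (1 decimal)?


Elements per cache line = floor(32 / 32) = 1
Bytes used = 1 * 16 = 16
Utilization = 16 / 32 * 100 = 50.0%

50.0


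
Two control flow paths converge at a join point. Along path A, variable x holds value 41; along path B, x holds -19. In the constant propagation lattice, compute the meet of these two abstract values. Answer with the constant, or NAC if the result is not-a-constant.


Meet operation: if both paths give the same constant, result is that constant; if they differ, result is NAC (not-a-constant).
Path A: 41, Path B: -19 -> differ
Result: not-a-constant -> NAC

NAC


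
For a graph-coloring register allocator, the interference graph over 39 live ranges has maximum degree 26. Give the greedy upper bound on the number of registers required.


Greedy coloring never needs more than (max_degree + 1) colors: when coloring a vertex, at most max_degree neighbors are already colored.
Upper bound = 26 + 1 = 27

27


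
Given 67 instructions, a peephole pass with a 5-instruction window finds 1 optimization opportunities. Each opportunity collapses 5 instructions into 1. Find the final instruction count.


Each match removes 4 instructions.
Total removed = 1 * 4 = 4
Remaining = 67 - 4 = 63

63


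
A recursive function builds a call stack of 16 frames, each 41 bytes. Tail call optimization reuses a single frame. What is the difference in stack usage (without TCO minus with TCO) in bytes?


Without TCO: 16 * 41 = 656 bytes
With TCO: reuse 1 frame = 41 bytes
Savings = 656 - 41 = 615

615


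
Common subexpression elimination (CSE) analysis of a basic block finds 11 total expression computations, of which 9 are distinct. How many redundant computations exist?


CSE count = total expressions - unique expressions
= 11 - 9 = 2

2


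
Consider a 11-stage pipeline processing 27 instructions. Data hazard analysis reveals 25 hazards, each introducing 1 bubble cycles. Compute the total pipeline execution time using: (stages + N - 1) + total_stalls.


Base cycles = 11 + 27 - 1 = 37
Total stalls = 25 * 1 = 25
Total = 37 + 25 = 62

62


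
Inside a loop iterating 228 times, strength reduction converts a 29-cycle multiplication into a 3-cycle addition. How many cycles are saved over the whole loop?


Per-iteration saving = 29 - 3 = 26
Total saved = 228 * 26 = 5928

5928


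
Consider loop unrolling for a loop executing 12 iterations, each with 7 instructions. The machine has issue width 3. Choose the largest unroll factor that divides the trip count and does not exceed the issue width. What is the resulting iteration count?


Largest divisor of 12 <= 3 is 3
New iterations = 12 / 3 = 4

4


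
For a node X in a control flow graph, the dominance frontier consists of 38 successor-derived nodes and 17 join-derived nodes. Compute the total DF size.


DF(X) = direct successor contributions + join point contributions
= 38 + 17 = 55

55


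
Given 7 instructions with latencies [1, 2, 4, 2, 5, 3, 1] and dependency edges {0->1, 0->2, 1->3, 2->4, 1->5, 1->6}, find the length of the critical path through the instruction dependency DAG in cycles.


Compute longest path through dependency graph: dist(Ik) = max over predecessors of dist + latency(Ik).
dist(I0) = latency 1 = 1
dist(I1) = dist(I0) + 2 = 1 + 2 = 3
dist(I2) = dist(I0) + 4 = 1 + 4 = 5
dist(I3) = dist(I1) + 2 = 3 + 2 = 5
dist(I4) = dist(I2) + 5 = 5 + 5 = 10
dist(I5) = dist(I1) + 3 = 3 + 3 = 6
dist(I6) = dist(I1) + 1 = 3 + 1 = 4
Critical path = max dist = 10

10


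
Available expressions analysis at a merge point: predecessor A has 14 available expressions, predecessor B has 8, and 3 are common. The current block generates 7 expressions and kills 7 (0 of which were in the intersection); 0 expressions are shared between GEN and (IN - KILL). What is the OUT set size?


IN = intersection of predecessors = 3
IN - KILL = 3 - 0 = 3
|OUT| = |GEN| + |IN - KILL| - |GEN ∩ (IN - KILL)| = 7 + 3 - 0 = 10

10


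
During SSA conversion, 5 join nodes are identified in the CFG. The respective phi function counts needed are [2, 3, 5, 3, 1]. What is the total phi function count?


Total phi functions = sum of phi functions at each join node
= 2 + 3 + 5 + 3 + 1 = 14

14


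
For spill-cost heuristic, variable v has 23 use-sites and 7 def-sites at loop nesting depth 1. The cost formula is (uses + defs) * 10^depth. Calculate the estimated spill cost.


uses + defs = 23 + 7 = 30
10^1 = 10
Spill cost = 30 * 10 = 300

300


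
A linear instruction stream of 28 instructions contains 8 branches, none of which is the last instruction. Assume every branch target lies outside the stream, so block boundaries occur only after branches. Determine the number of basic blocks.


With no in-sequence branch targets, the leaders are the first instruction plus the instruction after each branch.
Number of basic blocks = branches + 1
= 8 + 1 = 9

9


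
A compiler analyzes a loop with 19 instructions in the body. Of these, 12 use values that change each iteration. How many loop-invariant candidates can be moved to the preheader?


Invariant candidates = total - loop-dependent
= 19 - 12 = 7

7


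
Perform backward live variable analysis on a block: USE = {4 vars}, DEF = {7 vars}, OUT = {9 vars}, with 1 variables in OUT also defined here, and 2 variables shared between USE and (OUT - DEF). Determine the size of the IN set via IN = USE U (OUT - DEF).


OUT - DEF: 9 - 1 = 8
|IN| = |USE| + |OUT - DEF| - |USE ∩ (OUT - DEF)| = 4 + 8 - 2 = 10

10


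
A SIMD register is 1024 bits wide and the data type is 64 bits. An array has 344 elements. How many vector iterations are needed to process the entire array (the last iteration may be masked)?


Width = 1024 / 64 = 16 elements per vector op
Iterations = ceil(344 / 16) = 22

22


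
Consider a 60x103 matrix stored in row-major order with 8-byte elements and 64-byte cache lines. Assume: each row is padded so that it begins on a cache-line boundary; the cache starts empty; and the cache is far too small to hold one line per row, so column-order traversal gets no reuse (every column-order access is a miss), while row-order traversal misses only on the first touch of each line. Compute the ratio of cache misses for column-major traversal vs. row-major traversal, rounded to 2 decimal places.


Each row occupies 103 * 8 = 824 bytes and starts on a line boundary, so it spans ceil(824 / 64) = 13 cache lines.
Row-major traversal misses (one per line touched): 60 * ceil(103 * 8 / 64) = 780
Column-major traversal misses (no reuse, every access misses): 60 * 103 = 6180
Ratio = 6180 / 780 = 7.92

7.92


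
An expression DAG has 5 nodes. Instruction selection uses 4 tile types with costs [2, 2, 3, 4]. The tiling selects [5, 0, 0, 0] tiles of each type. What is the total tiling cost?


Total cost = sum(count_i * cost_i)
= 5*2 + 0*2 + 0*3 + 0*4
= 10

10


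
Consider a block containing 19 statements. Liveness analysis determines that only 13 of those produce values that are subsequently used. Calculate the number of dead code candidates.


Dead code = total statements - live definitions
= 19 - 13 = 6

6


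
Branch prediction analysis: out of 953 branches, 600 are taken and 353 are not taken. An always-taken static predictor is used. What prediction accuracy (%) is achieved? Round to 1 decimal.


Predictor: always-taken
Correct predictions = 600
Accuracy = 600 / 953 * 100 = 63.0%

63.0


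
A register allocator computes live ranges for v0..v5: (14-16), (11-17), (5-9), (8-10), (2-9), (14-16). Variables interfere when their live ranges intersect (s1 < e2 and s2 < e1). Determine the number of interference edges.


Check all pairs for overlapping intervals.
Two intervals (s1,e1) and (s2,e2) overlap if s1 < e2 and s2 < e1.
v0 (14-16) vs v1..v5: overlaps v1, v5 -> 2
v1 (11-17) vs v2..v5: overlaps v5 -> 1
v2 (5-9) vs v3..v5: overlaps v3, v4 -> 2
v3 (8-10) vs v4..v5: overlaps v4 -> 1
v4 (2-9) vs v5: overlaps none -> 0
Total overlapping pairs = 2 + 1 + 2 + 1 + 0 = 6

6


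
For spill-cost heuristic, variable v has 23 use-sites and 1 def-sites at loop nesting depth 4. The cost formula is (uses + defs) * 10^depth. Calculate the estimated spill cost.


uses + defs = 23 + 1 = 24
10^4 = 10000
Spill cost = 24 * 10000 = 240000

240000


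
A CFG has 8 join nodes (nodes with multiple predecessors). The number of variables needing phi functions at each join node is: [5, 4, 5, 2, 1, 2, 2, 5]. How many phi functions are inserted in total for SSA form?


Total phi functions = sum of phi functions at each join node
= 5 + 4 + 5 + 2 + 1 + 2 + 2 + 5 = 26

26


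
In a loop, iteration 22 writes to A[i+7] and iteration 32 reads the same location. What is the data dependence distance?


Distance = read iteration - write iteration
= 32 - 22 = 10

10


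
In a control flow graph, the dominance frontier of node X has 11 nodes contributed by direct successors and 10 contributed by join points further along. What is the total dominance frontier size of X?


DF(X) = direct successor contributions + join point contributions
= 11 + 10 = 21

21


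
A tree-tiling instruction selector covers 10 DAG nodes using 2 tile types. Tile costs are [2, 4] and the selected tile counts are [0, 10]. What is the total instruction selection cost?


Total cost = sum(count_i * cost_i)
= 0*2 + 10*4
= 40

40


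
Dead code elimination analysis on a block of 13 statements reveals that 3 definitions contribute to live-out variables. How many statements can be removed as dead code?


Dead code = total statements - live definitions
= 13 - 3 = 10

10


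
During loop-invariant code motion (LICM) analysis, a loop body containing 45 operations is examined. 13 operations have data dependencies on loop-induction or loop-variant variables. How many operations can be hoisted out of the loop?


Invariant candidates = total - loop-dependent
= 45 - 13 = 32

32


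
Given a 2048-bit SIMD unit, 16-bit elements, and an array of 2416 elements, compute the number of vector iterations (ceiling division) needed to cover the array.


Width = 2048 / 16 = 128 elements per vector op
Iterations = ceil(2416 / 128) = 19

19


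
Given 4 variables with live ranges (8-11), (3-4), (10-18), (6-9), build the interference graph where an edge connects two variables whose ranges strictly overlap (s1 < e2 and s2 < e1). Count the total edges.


Check all pairs for overlapping intervals.
Two intervals (s1,e1) and (s2,e2) overlap if s1 < e2 and s2 < e1.
v0 (8-11) vs v1..v3: overlaps v2, v3 -> 2
v1 (3-4) vs v2..v3: overlaps none -> 0
v2 (10-18) vs v3: overlaps none -> 0
Total overlapping pairs = 2 + 0 + 0 = 2

2


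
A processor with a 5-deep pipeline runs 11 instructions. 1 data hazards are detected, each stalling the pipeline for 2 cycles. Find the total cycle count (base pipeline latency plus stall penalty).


Base cycles = 5 + 11 - 1 = 15
Total stalls = 1 * 2 = 2
Total = 15 + 2 = 17

17


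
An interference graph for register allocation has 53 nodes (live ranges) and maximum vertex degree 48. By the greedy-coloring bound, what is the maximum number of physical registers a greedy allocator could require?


Greedy coloring never needs more than (max_degree + 1) colors: when coloring a vertex, at most max_degree neighbors are already colored.
Upper bound = 48 + 1 = 49

49


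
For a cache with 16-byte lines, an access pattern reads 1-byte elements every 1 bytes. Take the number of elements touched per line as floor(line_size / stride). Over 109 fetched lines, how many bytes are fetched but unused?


Elements per line = floor(16 / 1) = 16
Bytes used per line = 16 * 1 = 16
Wasted per line = 16 - 16 = 0
Total wasted = 0 * 109 = 0

0


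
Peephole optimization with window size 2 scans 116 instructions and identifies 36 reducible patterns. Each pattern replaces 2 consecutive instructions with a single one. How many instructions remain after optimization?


Each match removes 1 instructions.
Total removed = 36 * 1 = 36
Remaining = 116 - 36 = 80

80


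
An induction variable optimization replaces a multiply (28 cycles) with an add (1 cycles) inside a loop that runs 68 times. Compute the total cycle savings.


Per-iteration saving = 28 - 1 = 27
Total saved = 68 * 27 = 1836

1836


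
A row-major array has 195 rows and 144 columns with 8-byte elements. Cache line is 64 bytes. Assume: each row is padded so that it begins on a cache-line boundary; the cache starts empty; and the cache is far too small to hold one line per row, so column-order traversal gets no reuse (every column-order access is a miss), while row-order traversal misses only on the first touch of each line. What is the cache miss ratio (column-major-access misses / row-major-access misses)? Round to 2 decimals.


Each row occupies 144 * 8 = 1152 bytes and starts on a line boundary, so it spans ceil(1152 / 64) = 18 cache lines.
Row-major traversal misses (one per line touched): 195 * ceil(144 * 8 / 64) = 3510
Column-major traversal misses (no reuse, every access misses): 195 * 144 = 28080
Ratio = 28080 / 3510 = 8.0

8.0


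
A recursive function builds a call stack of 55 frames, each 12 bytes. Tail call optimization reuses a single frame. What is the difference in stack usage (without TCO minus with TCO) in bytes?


Without TCO: 55 * 12 = 660 bytes
With TCO: reuse 1 frame = 12 bytes
Savings = 660 - 12 = 648

648
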